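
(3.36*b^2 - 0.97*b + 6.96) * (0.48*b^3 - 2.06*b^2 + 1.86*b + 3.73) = 1.6128*b^5 - 7.3872*b^4 + 11.5886*b^3 - 3.609*b^2 + 9.3275*b + 25.9608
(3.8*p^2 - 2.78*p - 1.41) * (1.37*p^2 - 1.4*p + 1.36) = 5.206*p^4 - 9.1286*p^3 + 7.1283*p^2 - 1.8068*p - 1.9176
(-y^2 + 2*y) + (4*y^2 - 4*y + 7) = 3*y^2 - 2*y + 7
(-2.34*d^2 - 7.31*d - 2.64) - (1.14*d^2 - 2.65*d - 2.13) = -3.48*d^2 - 4.66*d - 0.51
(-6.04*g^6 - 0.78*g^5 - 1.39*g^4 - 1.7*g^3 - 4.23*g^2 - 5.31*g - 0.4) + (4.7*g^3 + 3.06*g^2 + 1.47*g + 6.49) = -6.04*g^6 - 0.78*g^5 - 1.39*g^4 + 3.0*g^3 - 1.17*g^2 - 3.84*g + 6.09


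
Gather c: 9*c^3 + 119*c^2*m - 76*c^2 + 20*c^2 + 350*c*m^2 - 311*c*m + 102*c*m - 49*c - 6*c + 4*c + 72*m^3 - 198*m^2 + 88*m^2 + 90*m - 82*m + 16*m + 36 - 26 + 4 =9*c^3 + c^2*(119*m - 56) + c*(350*m^2 - 209*m - 51) + 72*m^3 - 110*m^2 + 24*m + 14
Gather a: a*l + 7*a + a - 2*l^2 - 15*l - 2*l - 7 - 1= a*(l + 8) - 2*l^2 - 17*l - 8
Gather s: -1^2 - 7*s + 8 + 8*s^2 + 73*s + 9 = 8*s^2 + 66*s + 16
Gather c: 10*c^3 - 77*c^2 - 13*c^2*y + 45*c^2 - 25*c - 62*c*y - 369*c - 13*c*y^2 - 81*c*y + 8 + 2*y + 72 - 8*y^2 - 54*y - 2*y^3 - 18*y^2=10*c^3 + c^2*(-13*y - 32) + c*(-13*y^2 - 143*y - 394) - 2*y^3 - 26*y^2 - 52*y + 80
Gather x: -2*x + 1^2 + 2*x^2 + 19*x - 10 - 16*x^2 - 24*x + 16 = -14*x^2 - 7*x + 7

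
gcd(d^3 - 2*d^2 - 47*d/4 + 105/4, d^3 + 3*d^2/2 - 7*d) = d + 7/2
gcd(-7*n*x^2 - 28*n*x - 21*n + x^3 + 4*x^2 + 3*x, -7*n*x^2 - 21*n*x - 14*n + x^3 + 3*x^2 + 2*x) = -7*n*x - 7*n + x^2 + x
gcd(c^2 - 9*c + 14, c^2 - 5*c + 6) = c - 2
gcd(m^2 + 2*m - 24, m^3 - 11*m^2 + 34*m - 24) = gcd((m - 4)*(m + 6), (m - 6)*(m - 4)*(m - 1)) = m - 4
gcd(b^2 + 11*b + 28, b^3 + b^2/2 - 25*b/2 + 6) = b + 4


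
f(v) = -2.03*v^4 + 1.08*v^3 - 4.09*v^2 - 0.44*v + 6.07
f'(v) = -8.12*v^3 + 3.24*v^2 - 8.18*v - 0.44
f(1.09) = -0.74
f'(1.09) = -16.02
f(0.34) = 5.46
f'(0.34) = -3.17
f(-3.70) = -483.45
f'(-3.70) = 485.48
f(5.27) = -1517.58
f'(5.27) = -1142.03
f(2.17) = -48.12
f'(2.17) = -85.91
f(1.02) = 0.31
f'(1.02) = -14.03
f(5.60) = -1931.39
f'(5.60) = -1370.64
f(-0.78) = 2.66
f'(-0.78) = 11.76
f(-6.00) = -3002.69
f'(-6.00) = 1919.20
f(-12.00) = -44537.93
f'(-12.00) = 14595.64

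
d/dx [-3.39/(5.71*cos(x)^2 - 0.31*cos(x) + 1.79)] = (1.0509 - 38.7138*cos(x))*sin(x)/(5.71*cos(x)^2 - 0.31*cos(x) + 1.79)^2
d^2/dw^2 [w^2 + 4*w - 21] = 2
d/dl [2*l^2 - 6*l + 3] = 4*l - 6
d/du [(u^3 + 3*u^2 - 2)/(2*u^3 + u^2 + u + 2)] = (-5*u^2 + 12*u + 2)/(4*u^4 - 4*u^3 + 9*u^2 - 4*u + 4)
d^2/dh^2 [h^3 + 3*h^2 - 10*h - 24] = 6*h + 6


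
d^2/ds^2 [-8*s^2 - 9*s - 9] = -16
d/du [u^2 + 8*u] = 2*u + 8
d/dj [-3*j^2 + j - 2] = 1 - 6*j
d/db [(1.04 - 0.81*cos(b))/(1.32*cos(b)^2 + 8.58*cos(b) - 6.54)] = (-1.0692*cos(b)^2 + 2.7456*cos(b) + 3.6258)*sin(b)/(1.7424*cos(b)^4 + 22.6512*cos(b)^3 + 56.3508*cos(b)^2 - 112.2264*cos(b) + 42.7716)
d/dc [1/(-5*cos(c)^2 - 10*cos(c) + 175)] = -2*(cos(c) + 1)*sin(c)/(5*(cos(c)^2 + 2*cos(c) - 35)^2)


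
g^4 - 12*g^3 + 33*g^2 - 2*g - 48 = (g - 8)*(g - 3)*(g - 2)*(g + 1)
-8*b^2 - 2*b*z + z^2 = (-4*b + z)*(2*b + z)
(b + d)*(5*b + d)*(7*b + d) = 35*b^3 + 47*b^2*d + 13*b*d^2 + d^3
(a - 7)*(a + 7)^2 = a^3 + 7*a^2 - 49*a - 343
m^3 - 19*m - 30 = (m - 5)*(m + 2)*(m + 3)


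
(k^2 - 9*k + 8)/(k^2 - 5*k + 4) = (k - 8)/(k - 4)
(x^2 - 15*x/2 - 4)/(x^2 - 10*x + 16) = (x + 1/2)/(x - 2)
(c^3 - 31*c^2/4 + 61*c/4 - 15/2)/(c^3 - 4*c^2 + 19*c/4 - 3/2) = (4*c^2 - 23*c + 15)/(4*c^2 - 8*c + 3)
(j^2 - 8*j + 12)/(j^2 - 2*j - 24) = (j - 2)/(j + 4)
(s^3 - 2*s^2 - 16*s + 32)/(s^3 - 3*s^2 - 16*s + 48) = (s - 2)/(s - 3)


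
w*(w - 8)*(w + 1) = w^3 - 7*w^2 - 8*w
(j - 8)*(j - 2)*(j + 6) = j^3 - 4*j^2 - 44*j + 96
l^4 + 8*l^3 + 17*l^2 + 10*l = l*(l + 1)*(l + 2)*(l + 5)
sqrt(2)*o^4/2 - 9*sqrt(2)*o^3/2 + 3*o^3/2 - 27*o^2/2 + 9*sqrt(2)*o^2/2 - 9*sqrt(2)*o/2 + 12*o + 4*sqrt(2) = (o - 8)*(o - 1)*(o + sqrt(2))*(sqrt(2)*o/2 + 1/2)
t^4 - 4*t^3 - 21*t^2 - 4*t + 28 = (t - 7)*(t - 1)*(t + 2)^2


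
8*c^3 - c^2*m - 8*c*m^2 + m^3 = (-8*c + m)*(-c + m)*(c + m)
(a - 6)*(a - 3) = a^2 - 9*a + 18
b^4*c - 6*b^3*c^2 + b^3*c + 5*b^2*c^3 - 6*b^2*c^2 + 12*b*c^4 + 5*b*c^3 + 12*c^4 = (b - 4*c)*(b - 3*c)*(b + c)*(b*c + c)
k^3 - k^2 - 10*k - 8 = (k - 4)*(k + 1)*(k + 2)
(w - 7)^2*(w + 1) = w^3 - 13*w^2 + 35*w + 49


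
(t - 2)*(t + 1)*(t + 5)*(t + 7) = t^4 + 11*t^3 + 21*t^2 - 59*t - 70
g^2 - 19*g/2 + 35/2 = (g - 7)*(g - 5/2)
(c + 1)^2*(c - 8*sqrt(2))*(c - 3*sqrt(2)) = c^4 - 11*sqrt(2)*c^3 + 2*c^3 - 22*sqrt(2)*c^2 + 49*c^2 - 11*sqrt(2)*c + 96*c + 48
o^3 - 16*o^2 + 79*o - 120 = (o - 8)*(o - 5)*(o - 3)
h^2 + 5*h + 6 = (h + 2)*(h + 3)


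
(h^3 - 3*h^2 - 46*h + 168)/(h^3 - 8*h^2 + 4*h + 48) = (h + 7)/(h + 2)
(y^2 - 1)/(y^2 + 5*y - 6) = (y + 1)/(y + 6)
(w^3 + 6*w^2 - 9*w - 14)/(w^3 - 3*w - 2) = (w + 7)/(w + 1)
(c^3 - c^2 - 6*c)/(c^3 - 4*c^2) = (c^2 - c - 6)/(c*(c - 4))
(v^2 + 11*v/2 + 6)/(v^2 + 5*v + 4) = (v + 3/2)/(v + 1)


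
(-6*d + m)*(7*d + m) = -42*d^2 + d*m + m^2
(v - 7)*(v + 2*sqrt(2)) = v^2 - 7*v + 2*sqrt(2)*v - 14*sqrt(2)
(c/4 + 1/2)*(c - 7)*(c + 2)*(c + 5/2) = c^4/4 - c^3/8 - 63*c^2/8 - 22*c - 35/2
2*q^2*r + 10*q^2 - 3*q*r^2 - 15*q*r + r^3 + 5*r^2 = (-2*q + r)*(-q + r)*(r + 5)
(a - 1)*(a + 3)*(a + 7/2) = a^3 + 11*a^2/2 + 4*a - 21/2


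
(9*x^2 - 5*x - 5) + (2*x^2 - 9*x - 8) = 11*x^2 - 14*x - 13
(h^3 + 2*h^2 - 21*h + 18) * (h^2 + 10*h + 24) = h^5 + 12*h^4 + 23*h^3 - 144*h^2 - 324*h + 432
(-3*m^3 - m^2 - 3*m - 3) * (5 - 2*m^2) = 6*m^5 + 2*m^4 - 9*m^3 + m^2 - 15*m - 15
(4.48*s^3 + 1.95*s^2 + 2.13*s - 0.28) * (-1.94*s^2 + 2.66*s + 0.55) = -8.6912*s^5 + 8.1338*s^4 + 3.5188*s^3 + 7.2815*s^2 + 0.4267*s - 0.154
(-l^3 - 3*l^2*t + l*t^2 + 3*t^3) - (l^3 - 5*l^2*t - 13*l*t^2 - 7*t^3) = -2*l^3 + 2*l^2*t + 14*l*t^2 + 10*t^3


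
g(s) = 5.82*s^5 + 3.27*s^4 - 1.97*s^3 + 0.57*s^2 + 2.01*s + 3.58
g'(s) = 29.1*s^4 + 13.08*s^3 - 5.91*s^2 + 1.14*s + 2.01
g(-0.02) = 3.54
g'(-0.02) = 1.98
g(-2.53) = -435.27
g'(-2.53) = 941.75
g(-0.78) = 2.82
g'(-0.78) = 2.09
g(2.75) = 1074.81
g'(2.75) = 1896.74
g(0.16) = 3.91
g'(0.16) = 2.11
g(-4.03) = -5190.35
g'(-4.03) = 6720.95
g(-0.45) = 3.00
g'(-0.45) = 0.30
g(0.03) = 3.64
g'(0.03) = 2.04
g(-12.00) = -1376929.82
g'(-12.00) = 579952.65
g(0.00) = 3.58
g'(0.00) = 2.01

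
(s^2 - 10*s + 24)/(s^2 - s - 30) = (s - 4)/(s + 5)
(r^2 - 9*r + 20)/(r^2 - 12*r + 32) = (r - 5)/(r - 8)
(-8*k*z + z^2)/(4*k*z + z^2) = (-8*k + z)/(4*k + z)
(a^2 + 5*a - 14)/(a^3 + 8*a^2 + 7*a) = (a - 2)/(a*(a + 1))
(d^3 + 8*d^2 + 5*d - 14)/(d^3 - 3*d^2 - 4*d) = (-d^3 - 8*d^2 - 5*d + 14)/(d*(-d^2 + 3*d + 4))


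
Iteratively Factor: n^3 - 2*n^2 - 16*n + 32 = (n - 4)*(n^2 + 2*n - 8) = (n - 4)*(n - 2)*(n + 4)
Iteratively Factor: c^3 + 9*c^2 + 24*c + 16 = (c + 4)*(c^2 + 5*c + 4) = (c + 4)^2*(c + 1)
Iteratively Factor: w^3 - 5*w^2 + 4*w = (w - 4)*(w^2 - w) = w*(w - 4)*(w - 1)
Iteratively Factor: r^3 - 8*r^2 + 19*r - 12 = (r - 3)*(r^2 - 5*r + 4) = (r - 3)*(r - 1)*(r - 4)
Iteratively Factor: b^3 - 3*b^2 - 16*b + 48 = (b - 3)*(b^2 - 16) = (b - 4)*(b - 3)*(b + 4)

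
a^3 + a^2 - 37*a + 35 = (a - 5)*(a - 1)*(a + 7)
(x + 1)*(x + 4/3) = x^2 + 7*x/3 + 4/3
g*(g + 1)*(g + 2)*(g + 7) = g^4 + 10*g^3 + 23*g^2 + 14*g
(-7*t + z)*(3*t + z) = -21*t^2 - 4*t*z + z^2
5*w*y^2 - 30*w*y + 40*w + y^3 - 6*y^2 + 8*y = (5*w + y)*(y - 4)*(y - 2)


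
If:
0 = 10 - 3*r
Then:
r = 10/3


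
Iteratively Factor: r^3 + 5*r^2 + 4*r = (r + 4)*(r^2 + r) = (r + 1)*(r + 4)*(r)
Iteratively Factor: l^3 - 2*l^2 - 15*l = (l)*(l^2 - 2*l - 15) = l*(l - 5)*(l + 3)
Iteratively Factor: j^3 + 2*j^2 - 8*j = (j - 2)*(j^2 + 4*j) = j*(j - 2)*(j + 4)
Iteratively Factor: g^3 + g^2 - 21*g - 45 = (g + 3)*(g^2 - 2*g - 15) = (g - 5)*(g + 3)*(g + 3)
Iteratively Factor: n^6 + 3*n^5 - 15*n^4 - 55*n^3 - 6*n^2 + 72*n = (n + 2)*(n^5 + n^4 - 17*n^3 - 21*n^2 + 36*n) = (n - 4)*(n + 2)*(n^4 + 5*n^3 + 3*n^2 - 9*n) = (n - 4)*(n - 1)*(n + 2)*(n^3 + 6*n^2 + 9*n) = (n - 4)*(n - 1)*(n + 2)*(n + 3)*(n^2 + 3*n) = (n - 4)*(n - 1)*(n + 2)*(n + 3)^2*(n)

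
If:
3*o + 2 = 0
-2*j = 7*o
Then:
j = 7/3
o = -2/3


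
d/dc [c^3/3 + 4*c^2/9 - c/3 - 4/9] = c^2 + 8*c/9 - 1/3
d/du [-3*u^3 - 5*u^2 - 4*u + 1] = -9*u^2 - 10*u - 4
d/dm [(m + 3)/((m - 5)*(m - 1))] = (-m^2 - 6*m + 23)/(m^4 - 12*m^3 + 46*m^2 - 60*m + 25)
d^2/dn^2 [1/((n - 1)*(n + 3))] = 2*((n - 1)^2 + (n - 1)*(n + 3) + (n + 3)^2)/((n - 1)^3*(n + 3)^3)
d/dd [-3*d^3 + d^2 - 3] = d*(2 - 9*d)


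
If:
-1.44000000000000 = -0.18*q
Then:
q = 8.00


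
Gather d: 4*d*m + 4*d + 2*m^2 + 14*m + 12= d*(4*m + 4) + 2*m^2 + 14*m + 12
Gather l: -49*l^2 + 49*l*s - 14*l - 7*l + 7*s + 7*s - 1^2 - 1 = -49*l^2 + l*(49*s - 21) + 14*s - 2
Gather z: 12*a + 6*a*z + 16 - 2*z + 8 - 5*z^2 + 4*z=12*a - 5*z^2 + z*(6*a + 2) + 24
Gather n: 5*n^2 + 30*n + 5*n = 5*n^2 + 35*n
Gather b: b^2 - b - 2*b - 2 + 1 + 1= b^2 - 3*b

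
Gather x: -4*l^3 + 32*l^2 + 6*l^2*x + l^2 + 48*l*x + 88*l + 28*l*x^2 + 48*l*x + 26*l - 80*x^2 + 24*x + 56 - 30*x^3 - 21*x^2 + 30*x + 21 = -4*l^3 + 33*l^2 + 114*l - 30*x^3 + x^2*(28*l - 101) + x*(6*l^2 + 96*l + 54) + 77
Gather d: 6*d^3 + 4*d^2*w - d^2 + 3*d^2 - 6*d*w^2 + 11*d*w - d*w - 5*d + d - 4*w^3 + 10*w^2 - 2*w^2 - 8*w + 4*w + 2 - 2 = 6*d^3 + d^2*(4*w + 2) + d*(-6*w^2 + 10*w - 4) - 4*w^3 + 8*w^2 - 4*w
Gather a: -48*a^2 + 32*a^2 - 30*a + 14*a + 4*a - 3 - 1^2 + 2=-16*a^2 - 12*a - 2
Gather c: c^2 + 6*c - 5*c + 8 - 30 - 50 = c^2 + c - 72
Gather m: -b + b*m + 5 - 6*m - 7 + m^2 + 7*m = -b + m^2 + m*(b + 1) - 2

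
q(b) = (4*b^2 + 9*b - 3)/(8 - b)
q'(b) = (8*b + 9)/(8 - b) + (4*b^2 + 9*b - 3)/(8 - b)^2 = (-4*b^2 + 64*b + 69)/(b^2 - 16*b + 64)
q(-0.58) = -0.80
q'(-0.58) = 0.41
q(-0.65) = -0.83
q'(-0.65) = 0.34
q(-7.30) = 9.44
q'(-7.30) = -2.61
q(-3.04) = 0.60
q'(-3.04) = -1.33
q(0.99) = 1.40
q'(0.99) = 2.61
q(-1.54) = -0.77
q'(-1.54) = -0.43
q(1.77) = 4.09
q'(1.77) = 4.37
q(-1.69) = -0.70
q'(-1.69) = -0.54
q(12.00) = -170.25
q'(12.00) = 16.31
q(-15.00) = 33.13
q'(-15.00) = -3.39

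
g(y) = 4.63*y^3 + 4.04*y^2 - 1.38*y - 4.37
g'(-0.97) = 3.85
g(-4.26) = -283.11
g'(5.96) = 540.17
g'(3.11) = 158.09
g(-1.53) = -9.38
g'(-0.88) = 2.27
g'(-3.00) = 99.39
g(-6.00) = -850.73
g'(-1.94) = 35.22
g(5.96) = 1111.12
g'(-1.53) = 18.77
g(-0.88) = -3.18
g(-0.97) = -3.46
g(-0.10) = -4.20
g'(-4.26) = 216.27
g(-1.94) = -20.29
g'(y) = 13.89*y^2 + 8.08*y - 1.38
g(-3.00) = -88.88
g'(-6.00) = 450.18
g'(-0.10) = -2.05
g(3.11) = 169.68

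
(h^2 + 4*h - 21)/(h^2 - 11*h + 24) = (h + 7)/(h - 8)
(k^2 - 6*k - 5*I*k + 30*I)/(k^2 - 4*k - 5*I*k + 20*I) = (k - 6)/(k - 4)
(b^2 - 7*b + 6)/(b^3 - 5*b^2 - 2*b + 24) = (b^2 - 7*b + 6)/(b^3 - 5*b^2 - 2*b + 24)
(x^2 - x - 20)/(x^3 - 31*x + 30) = (x + 4)/(x^2 + 5*x - 6)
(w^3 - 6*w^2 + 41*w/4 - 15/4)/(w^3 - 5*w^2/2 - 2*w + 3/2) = (w - 5/2)/(w + 1)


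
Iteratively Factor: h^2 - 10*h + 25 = (h - 5)*(h - 5)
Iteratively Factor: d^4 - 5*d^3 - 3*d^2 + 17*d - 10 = (d - 5)*(d^3 - 3*d + 2) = (d - 5)*(d + 2)*(d^2 - 2*d + 1) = (d - 5)*(d - 1)*(d + 2)*(d - 1)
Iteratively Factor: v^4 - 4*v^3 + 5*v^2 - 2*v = (v - 1)*(v^3 - 3*v^2 + 2*v) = v*(v - 1)*(v^2 - 3*v + 2) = v*(v - 1)^2*(v - 2)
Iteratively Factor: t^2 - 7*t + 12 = (t - 4)*(t - 3)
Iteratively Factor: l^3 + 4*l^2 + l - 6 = (l + 3)*(l^2 + l - 2) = (l - 1)*(l + 3)*(l + 2)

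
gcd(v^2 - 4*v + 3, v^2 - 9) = v - 3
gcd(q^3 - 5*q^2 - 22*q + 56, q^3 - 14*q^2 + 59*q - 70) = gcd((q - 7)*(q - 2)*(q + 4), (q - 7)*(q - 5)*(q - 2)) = q^2 - 9*q + 14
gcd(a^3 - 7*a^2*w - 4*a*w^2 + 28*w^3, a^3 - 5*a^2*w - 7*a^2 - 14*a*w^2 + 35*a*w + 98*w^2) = -a^2 + 5*a*w + 14*w^2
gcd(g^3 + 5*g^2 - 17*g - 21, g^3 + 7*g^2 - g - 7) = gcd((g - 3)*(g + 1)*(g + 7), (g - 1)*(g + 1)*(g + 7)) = g^2 + 8*g + 7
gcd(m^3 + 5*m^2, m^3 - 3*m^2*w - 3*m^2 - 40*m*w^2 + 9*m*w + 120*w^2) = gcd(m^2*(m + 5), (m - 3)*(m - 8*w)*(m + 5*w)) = 1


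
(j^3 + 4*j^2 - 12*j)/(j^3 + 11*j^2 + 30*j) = (j - 2)/(j + 5)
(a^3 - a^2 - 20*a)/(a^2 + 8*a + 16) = a*(a - 5)/(a + 4)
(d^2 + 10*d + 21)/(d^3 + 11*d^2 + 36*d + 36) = (d + 7)/(d^2 + 8*d + 12)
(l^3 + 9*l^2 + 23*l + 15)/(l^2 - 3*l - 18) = (l^2 + 6*l + 5)/(l - 6)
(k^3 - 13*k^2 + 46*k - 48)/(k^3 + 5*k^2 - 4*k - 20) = (k^2 - 11*k + 24)/(k^2 + 7*k + 10)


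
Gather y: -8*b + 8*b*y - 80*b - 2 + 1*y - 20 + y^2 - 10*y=-88*b + y^2 + y*(8*b - 9) - 22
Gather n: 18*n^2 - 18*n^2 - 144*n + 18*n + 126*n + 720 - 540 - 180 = 0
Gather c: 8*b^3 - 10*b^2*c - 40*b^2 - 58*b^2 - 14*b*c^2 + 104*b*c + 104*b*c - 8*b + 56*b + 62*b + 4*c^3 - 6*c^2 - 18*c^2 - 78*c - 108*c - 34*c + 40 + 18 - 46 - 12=8*b^3 - 98*b^2 + 110*b + 4*c^3 + c^2*(-14*b - 24) + c*(-10*b^2 + 208*b - 220)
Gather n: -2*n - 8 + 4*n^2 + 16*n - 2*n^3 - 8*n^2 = -2*n^3 - 4*n^2 + 14*n - 8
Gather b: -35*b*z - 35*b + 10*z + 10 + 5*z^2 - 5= b*(-35*z - 35) + 5*z^2 + 10*z + 5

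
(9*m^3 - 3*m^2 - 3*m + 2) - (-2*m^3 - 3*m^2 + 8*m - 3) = 11*m^3 - 11*m + 5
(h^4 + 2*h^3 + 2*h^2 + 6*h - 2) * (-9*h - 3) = -9*h^5 - 21*h^4 - 24*h^3 - 60*h^2 + 6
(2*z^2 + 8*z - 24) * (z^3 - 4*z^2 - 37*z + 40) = 2*z^5 - 130*z^3 - 120*z^2 + 1208*z - 960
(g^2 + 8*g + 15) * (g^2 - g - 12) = g^4 + 7*g^3 - 5*g^2 - 111*g - 180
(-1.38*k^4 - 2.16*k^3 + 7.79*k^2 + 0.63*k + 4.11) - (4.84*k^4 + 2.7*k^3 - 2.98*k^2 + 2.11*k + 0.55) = -6.22*k^4 - 4.86*k^3 + 10.77*k^2 - 1.48*k + 3.56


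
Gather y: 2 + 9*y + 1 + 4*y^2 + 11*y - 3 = 4*y^2 + 20*y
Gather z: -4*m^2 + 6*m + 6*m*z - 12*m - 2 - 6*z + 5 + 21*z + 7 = -4*m^2 - 6*m + z*(6*m + 15) + 10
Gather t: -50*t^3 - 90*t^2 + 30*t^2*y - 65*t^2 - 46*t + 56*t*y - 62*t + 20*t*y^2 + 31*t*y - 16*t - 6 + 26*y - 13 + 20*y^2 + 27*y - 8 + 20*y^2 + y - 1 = -50*t^3 + t^2*(30*y - 155) + t*(20*y^2 + 87*y - 124) + 40*y^2 + 54*y - 28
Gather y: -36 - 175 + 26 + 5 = -180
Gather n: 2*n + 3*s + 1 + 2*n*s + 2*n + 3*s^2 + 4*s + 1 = n*(2*s + 4) + 3*s^2 + 7*s + 2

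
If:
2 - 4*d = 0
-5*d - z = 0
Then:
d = 1/2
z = -5/2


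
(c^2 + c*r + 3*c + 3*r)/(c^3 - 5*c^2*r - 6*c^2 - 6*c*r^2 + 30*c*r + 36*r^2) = (-c - 3)/(-c^2 + 6*c*r + 6*c - 36*r)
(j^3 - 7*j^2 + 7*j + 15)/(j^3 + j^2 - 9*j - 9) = (j - 5)/(j + 3)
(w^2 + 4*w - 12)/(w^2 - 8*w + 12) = (w + 6)/(w - 6)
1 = 1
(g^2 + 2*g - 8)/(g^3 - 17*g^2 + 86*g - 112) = (g + 4)/(g^2 - 15*g + 56)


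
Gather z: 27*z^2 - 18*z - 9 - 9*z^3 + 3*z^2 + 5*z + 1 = -9*z^3 + 30*z^2 - 13*z - 8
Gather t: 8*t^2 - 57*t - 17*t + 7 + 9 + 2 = 8*t^2 - 74*t + 18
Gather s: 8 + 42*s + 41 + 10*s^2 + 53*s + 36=10*s^2 + 95*s + 85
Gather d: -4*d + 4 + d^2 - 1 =d^2 - 4*d + 3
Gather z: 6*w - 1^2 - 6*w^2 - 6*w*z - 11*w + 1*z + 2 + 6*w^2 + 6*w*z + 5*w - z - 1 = 0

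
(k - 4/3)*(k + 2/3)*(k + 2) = k^3 + 4*k^2/3 - 20*k/9 - 16/9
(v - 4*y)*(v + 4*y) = v^2 - 16*y^2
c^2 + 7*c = c*(c + 7)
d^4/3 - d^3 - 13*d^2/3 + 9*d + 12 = (d/3 + 1)*(d - 4)*(d - 3)*(d + 1)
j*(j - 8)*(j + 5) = j^3 - 3*j^2 - 40*j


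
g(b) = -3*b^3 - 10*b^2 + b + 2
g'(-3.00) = -20.00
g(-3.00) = -10.00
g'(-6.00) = -203.00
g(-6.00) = 284.00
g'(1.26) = -38.49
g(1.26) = -18.62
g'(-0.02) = 1.40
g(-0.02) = 1.98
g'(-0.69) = 10.52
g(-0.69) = -2.47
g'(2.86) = -129.82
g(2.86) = -147.12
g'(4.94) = -317.43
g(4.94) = -598.76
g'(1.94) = -71.67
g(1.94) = -55.60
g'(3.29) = -162.22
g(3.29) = -209.78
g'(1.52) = -50.19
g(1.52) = -30.12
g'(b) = -9*b^2 - 20*b + 1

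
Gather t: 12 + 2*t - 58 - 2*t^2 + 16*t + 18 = -2*t^2 + 18*t - 28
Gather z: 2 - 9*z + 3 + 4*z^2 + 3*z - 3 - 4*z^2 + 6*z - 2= 0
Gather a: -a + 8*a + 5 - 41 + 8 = 7*a - 28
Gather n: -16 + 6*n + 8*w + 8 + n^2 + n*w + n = n^2 + n*(w + 7) + 8*w - 8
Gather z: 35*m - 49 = 35*m - 49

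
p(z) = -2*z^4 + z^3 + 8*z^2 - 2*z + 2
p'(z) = -8*z^3 + 3*z^2 + 16*z - 2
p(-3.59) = -266.19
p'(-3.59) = 349.37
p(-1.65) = 7.76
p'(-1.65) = 15.70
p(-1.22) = 10.10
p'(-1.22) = -2.53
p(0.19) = 1.91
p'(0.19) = 1.09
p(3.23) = -104.99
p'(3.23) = -188.61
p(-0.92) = 8.40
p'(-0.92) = -7.95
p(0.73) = 4.62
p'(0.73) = 8.17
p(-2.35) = -23.09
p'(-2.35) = 80.79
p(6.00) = -2098.00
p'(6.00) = -1526.00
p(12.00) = -38614.00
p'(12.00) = -13202.00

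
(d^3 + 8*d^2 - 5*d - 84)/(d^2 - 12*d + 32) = (d^3 + 8*d^2 - 5*d - 84)/(d^2 - 12*d + 32)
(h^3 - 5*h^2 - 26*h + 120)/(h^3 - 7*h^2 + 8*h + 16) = (h^2 - h - 30)/(h^2 - 3*h - 4)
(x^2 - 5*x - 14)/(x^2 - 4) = (x - 7)/(x - 2)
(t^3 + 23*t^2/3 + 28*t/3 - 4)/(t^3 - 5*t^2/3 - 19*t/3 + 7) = (3*t^3 + 23*t^2 + 28*t - 12)/(3*t^3 - 5*t^2 - 19*t + 21)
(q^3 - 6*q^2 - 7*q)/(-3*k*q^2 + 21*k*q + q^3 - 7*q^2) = (q + 1)/(-3*k + q)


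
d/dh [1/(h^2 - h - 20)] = (1 - 2*h)/(-h^2 + h + 20)^2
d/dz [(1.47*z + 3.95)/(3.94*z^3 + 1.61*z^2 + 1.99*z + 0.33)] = (5.7918*z^3 + 2.3667*z^2 + 2.9253*z - (1.47*z + 3.95)*(11.82*z^2 + 3.22*z + 1.99) + 0.4851)/(3.94*z^3 + 1.61*z^2 + 1.99*z + 0.33)^2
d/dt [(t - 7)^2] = 2*t - 14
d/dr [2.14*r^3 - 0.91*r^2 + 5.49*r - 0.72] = 6.42*r^2 - 1.82*r + 5.49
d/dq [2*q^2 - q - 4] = 4*q - 1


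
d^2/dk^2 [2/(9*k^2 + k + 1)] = 4*(-81*k^2 - 9*k + (18*k + 1)^2 - 9)/(9*k^2 + k + 1)^3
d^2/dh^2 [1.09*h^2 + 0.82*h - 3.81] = 2.18000000000000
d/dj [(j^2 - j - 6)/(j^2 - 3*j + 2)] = 2*(-j^2 + 8*j - 10)/(j^4 - 6*j^3 + 13*j^2 - 12*j + 4)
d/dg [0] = 0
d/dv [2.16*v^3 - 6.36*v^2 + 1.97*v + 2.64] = 6.48*v^2 - 12.72*v + 1.97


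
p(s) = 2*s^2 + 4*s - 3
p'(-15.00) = -56.00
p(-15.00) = 387.00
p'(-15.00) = -56.00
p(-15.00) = 387.00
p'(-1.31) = -1.24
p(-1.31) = -4.81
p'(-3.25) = -9.00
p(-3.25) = 5.12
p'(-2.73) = -6.92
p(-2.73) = 0.99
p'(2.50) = 14.00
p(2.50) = 19.50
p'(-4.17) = -12.68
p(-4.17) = 15.10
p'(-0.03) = 3.88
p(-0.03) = -3.12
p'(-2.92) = -7.68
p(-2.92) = 2.37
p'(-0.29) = 2.84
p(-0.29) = -3.99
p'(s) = 4*s + 4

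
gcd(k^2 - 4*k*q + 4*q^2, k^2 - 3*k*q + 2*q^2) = -k + 2*q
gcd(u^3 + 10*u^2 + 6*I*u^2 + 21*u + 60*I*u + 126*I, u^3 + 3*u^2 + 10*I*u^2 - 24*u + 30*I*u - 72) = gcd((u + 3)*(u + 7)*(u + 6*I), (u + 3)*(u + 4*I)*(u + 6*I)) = u^2 + u*(3 + 6*I) + 18*I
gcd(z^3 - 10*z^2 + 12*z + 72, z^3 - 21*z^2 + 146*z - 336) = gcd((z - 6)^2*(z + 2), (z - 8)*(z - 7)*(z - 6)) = z - 6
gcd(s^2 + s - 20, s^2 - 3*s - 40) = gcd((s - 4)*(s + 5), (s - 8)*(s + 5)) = s + 5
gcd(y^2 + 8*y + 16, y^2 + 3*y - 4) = y + 4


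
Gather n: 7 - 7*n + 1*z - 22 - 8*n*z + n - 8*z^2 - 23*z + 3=n*(-8*z - 6) - 8*z^2 - 22*z - 12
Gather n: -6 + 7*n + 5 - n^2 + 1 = -n^2 + 7*n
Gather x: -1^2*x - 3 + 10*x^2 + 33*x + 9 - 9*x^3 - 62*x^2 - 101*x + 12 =-9*x^3 - 52*x^2 - 69*x + 18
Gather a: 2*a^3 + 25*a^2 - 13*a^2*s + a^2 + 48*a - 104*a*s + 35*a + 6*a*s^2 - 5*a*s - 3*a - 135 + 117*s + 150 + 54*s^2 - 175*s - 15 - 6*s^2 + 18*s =2*a^3 + a^2*(26 - 13*s) + a*(6*s^2 - 109*s + 80) + 48*s^2 - 40*s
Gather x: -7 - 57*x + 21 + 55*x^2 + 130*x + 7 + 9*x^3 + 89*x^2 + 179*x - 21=9*x^3 + 144*x^2 + 252*x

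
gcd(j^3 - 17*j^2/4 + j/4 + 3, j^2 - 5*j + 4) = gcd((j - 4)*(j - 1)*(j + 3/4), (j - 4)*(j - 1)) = j^2 - 5*j + 4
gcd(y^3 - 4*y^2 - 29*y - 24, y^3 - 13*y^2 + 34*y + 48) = y^2 - 7*y - 8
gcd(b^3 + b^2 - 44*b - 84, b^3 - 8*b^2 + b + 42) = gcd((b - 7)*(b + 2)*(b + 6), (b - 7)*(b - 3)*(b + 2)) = b^2 - 5*b - 14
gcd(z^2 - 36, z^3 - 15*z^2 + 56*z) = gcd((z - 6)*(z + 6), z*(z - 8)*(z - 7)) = 1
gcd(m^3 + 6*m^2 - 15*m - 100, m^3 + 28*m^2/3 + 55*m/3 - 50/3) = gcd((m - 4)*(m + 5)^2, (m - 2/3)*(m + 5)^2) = m^2 + 10*m + 25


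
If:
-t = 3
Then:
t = -3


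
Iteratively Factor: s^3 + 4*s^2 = (s)*(s^2 + 4*s) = s^2*(s + 4)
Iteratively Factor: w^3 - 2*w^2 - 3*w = (w + 1)*(w^2 - 3*w) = w*(w + 1)*(w - 3)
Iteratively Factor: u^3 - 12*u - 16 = (u + 2)*(u^2 - 2*u - 8) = (u + 2)^2*(u - 4)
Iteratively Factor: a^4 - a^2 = (a - 1)*(a^3 + a^2) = a*(a - 1)*(a^2 + a) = a^2*(a - 1)*(a + 1)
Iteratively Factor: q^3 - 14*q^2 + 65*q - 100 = (q - 4)*(q^2 - 10*q + 25) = (q - 5)*(q - 4)*(q - 5)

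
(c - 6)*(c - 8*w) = c^2 - 8*c*w - 6*c + 48*w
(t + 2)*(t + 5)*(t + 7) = t^3 + 14*t^2 + 59*t + 70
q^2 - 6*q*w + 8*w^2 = (q - 4*w)*(q - 2*w)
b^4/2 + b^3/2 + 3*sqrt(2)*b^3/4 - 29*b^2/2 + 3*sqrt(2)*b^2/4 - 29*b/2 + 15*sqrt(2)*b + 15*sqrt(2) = (b/2 + 1/2)*(b - 2*sqrt(2))*(b - 3*sqrt(2)/2)*(b + 5*sqrt(2))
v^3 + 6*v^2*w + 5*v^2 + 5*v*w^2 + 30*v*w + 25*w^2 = (v + 5)*(v + w)*(v + 5*w)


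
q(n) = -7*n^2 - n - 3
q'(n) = -14*n - 1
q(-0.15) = -3.01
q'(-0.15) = 1.10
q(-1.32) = -13.88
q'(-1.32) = 17.48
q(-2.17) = -33.79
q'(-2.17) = 29.38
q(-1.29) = -13.36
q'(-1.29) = 17.06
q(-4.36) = -131.71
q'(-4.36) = 60.04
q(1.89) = -29.89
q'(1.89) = -27.46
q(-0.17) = -3.03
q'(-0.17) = 1.38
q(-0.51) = -4.31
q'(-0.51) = 6.14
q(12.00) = -1023.00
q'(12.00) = -169.00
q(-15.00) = -1563.00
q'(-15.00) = 209.00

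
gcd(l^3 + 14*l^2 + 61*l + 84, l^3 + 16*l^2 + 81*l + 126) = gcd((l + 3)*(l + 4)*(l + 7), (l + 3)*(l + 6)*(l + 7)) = l^2 + 10*l + 21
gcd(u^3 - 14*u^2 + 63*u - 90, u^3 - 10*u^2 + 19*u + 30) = u^2 - 11*u + 30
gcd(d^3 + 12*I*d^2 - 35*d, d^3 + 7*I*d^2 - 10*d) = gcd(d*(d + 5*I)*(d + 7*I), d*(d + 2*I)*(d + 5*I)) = d^2 + 5*I*d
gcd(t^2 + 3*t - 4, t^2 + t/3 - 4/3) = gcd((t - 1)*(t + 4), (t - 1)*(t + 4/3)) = t - 1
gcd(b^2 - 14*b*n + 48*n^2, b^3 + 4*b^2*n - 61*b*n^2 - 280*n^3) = b - 8*n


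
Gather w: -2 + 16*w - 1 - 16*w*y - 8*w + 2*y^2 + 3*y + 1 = w*(8 - 16*y) + 2*y^2 + 3*y - 2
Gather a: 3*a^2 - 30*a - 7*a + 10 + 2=3*a^2 - 37*a + 12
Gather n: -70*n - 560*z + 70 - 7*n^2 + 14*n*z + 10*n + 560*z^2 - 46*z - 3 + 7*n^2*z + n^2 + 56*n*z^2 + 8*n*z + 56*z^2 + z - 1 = n^2*(7*z - 6) + n*(56*z^2 + 22*z - 60) + 616*z^2 - 605*z + 66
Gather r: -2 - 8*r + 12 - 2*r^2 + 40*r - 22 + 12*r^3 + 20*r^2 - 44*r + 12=12*r^3 + 18*r^2 - 12*r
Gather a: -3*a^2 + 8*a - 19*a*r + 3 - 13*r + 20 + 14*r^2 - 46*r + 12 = -3*a^2 + a*(8 - 19*r) + 14*r^2 - 59*r + 35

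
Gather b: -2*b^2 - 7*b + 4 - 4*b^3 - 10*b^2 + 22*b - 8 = -4*b^3 - 12*b^2 + 15*b - 4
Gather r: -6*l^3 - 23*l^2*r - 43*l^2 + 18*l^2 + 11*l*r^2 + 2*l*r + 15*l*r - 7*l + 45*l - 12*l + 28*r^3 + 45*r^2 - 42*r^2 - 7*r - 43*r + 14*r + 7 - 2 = -6*l^3 - 25*l^2 + 26*l + 28*r^3 + r^2*(11*l + 3) + r*(-23*l^2 + 17*l - 36) + 5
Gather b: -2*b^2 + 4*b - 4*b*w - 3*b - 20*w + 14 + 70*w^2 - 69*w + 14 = -2*b^2 + b*(1 - 4*w) + 70*w^2 - 89*w + 28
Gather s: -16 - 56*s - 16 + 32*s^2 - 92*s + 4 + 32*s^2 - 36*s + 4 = 64*s^2 - 184*s - 24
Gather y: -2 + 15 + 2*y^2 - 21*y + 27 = 2*y^2 - 21*y + 40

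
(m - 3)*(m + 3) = m^2 - 9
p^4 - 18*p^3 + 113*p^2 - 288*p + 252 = (p - 7)*(p - 6)*(p - 3)*(p - 2)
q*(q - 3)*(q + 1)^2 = q^4 - q^3 - 5*q^2 - 3*q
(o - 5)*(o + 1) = o^2 - 4*o - 5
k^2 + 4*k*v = k*(k + 4*v)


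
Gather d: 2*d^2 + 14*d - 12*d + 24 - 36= 2*d^2 + 2*d - 12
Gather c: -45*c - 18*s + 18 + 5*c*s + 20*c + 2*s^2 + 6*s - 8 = c*(5*s - 25) + 2*s^2 - 12*s + 10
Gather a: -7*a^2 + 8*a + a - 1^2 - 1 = -7*a^2 + 9*a - 2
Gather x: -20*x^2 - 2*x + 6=-20*x^2 - 2*x + 6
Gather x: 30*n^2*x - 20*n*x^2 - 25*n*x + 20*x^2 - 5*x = x^2*(20 - 20*n) + x*(30*n^2 - 25*n - 5)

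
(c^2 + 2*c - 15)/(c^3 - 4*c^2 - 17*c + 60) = (c + 5)/(c^2 - c - 20)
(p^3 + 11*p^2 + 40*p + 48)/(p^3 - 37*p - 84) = (p + 4)/(p - 7)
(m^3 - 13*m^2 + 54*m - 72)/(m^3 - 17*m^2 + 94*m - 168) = (m - 3)/(m - 7)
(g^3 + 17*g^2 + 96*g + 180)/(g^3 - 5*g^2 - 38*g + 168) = (g^2 + 11*g + 30)/(g^2 - 11*g + 28)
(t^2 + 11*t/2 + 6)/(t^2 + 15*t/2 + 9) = (t + 4)/(t + 6)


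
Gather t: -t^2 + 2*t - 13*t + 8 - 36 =-t^2 - 11*t - 28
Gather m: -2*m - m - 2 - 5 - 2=-3*m - 9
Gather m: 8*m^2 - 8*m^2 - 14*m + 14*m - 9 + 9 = 0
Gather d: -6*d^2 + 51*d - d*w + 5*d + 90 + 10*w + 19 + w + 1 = -6*d^2 + d*(56 - w) + 11*w + 110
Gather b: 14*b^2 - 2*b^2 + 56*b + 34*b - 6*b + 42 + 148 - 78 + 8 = 12*b^2 + 84*b + 120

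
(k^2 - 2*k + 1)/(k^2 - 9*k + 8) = (k - 1)/(k - 8)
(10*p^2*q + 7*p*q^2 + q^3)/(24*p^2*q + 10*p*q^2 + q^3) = (10*p^2 + 7*p*q + q^2)/(24*p^2 + 10*p*q + q^2)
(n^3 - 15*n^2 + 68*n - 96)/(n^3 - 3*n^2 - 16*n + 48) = (n - 8)/(n + 4)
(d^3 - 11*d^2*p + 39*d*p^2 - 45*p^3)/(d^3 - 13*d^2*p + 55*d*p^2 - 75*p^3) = (-d + 3*p)/(-d + 5*p)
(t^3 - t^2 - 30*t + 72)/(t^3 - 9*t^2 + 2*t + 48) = (t^2 + 2*t - 24)/(t^2 - 6*t - 16)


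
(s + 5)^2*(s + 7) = s^3 + 17*s^2 + 95*s + 175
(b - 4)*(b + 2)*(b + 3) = b^3 + b^2 - 14*b - 24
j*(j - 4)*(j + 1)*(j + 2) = j^4 - j^3 - 10*j^2 - 8*j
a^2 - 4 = (a - 2)*(a + 2)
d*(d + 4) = d^2 + 4*d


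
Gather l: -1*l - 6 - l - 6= -2*l - 12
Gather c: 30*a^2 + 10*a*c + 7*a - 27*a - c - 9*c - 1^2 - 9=30*a^2 - 20*a + c*(10*a - 10) - 10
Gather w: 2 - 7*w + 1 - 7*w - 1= 2 - 14*w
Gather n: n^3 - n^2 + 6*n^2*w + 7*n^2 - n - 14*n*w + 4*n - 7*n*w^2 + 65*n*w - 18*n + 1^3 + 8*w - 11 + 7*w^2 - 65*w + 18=n^3 + n^2*(6*w + 6) + n*(-7*w^2 + 51*w - 15) + 7*w^2 - 57*w + 8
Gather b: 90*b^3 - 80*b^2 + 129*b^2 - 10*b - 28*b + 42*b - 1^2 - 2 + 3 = 90*b^3 + 49*b^2 + 4*b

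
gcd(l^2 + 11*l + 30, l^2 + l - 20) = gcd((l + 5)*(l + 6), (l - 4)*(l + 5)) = l + 5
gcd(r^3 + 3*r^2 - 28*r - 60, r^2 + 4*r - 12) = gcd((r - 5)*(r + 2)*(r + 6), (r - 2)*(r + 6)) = r + 6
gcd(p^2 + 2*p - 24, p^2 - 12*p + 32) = p - 4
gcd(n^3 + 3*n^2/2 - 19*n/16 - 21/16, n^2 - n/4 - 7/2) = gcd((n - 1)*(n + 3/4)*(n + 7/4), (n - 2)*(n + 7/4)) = n + 7/4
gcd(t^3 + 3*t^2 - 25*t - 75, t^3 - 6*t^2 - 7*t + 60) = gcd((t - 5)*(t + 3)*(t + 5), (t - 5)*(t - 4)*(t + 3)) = t^2 - 2*t - 15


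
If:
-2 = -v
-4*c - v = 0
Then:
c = -1/2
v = 2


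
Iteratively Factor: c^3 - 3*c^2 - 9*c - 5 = (c + 1)*(c^2 - 4*c - 5) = (c + 1)^2*(c - 5)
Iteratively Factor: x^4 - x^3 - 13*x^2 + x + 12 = (x - 4)*(x^3 + 3*x^2 - x - 3) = (x - 4)*(x + 1)*(x^2 + 2*x - 3) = (x - 4)*(x - 1)*(x + 1)*(x + 3)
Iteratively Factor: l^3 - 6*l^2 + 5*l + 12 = (l - 4)*(l^2 - 2*l - 3) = (l - 4)*(l + 1)*(l - 3)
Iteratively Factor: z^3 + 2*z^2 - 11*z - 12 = (z - 3)*(z^2 + 5*z + 4) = (z - 3)*(z + 1)*(z + 4)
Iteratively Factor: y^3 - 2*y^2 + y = (y - 1)*(y^2 - y) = (y - 1)^2*(y)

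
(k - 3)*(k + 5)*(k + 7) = k^3 + 9*k^2 - k - 105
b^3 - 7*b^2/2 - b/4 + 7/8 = (b - 7/2)*(b - 1/2)*(b + 1/2)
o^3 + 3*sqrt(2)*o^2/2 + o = o*(o + sqrt(2)/2)*(o + sqrt(2))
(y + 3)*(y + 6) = y^2 + 9*y + 18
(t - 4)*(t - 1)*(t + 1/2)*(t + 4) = t^4 - t^3/2 - 33*t^2/2 + 8*t + 8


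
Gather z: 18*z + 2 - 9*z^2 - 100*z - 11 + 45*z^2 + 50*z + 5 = 36*z^2 - 32*z - 4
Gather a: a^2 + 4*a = a^2 + 4*a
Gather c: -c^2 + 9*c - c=-c^2 + 8*c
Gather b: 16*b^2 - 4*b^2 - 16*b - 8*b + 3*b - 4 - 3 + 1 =12*b^2 - 21*b - 6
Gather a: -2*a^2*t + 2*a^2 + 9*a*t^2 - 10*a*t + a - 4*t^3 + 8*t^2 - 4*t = a^2*(2 - 2*t) + a*(9*t^2 - 10*t + 1) - 4*t^3 + 8*t^2 - 4*t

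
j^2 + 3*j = j*(j + 3)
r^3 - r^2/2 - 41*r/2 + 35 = (r - 7/2)*(r - 2)*(r + 5)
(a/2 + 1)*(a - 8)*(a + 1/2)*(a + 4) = a^4/2 - 3*a^3/4 - 41*a^2/2 - 42*a - 16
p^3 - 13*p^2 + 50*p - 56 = (p - 7)*(p - 4)*(p - 2)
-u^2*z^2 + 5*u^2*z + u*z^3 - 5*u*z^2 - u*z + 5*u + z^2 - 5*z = (-u + z)*(z - 5)*(u*z + 1)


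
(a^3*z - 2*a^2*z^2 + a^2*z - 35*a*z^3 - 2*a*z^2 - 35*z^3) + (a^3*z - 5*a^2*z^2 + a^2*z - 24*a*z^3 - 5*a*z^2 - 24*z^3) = 2*a^3*z - 7*a^2*z^2 + 2*a^2*z - 59*a*z^3 - 7*a*z^2 - 59*z^3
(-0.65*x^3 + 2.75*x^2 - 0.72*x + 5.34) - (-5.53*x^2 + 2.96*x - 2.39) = -0.65*x^3 + 8.28*x^2 - 3.68*x + 7.73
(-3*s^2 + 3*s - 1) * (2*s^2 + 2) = -6*s^4 + 6*s^3 - 8*s^2 + 6*s - 2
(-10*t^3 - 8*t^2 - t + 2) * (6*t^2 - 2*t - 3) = -60*t^5 - 28*t^4 + 40*t^3 + 38*t^2 - t - 6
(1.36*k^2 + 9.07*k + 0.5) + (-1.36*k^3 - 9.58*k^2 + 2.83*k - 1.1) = -1.36*k^3 - 8.22*k^2 + 11.9*k - 0.6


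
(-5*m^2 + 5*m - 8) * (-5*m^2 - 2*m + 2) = 25*m^4 - 15*m^3 + 20*m^2 + 26*m - 16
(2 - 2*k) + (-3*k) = 2 - 5*k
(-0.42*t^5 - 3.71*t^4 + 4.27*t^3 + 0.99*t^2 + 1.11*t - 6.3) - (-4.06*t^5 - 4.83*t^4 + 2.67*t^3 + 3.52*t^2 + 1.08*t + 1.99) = 3.64*t^5 + 1.12*t^4 + 1.6*t^3 - 2.53*t^2 + 0.03*t - 8.29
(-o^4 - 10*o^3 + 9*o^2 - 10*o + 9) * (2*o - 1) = -2*o^5 - 19*o^4 + 28*o^3 - 29*o^2 + 28*o - 9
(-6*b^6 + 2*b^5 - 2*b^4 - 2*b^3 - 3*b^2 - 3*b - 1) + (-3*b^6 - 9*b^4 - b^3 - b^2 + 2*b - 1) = -9*b^6 + 2*b^5 - 11*b^4 - 3*b^3 - 4*b^2 - b - 2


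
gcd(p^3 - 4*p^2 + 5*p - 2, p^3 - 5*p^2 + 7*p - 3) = p^2 - 2*p + 1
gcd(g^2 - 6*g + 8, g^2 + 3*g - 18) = 1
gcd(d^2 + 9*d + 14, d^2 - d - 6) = d + 2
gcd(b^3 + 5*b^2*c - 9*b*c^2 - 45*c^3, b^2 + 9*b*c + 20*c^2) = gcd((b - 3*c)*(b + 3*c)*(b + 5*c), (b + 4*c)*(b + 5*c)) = b + 5*c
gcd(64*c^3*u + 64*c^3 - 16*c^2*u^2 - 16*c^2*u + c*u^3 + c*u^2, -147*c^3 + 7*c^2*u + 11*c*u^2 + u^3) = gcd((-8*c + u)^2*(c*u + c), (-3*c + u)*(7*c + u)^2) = 1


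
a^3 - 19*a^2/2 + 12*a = a*(a - 8)*(a - 3/2)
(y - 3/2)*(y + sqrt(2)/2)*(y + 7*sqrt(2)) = y^3 - 3*y^2/2 + 15*sqrt(2)*y^2/2 - 45*sqrt(2)*y/4 + 7*y - 21/2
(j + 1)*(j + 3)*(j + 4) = j^3 + 8*j^2 + 19*j + 12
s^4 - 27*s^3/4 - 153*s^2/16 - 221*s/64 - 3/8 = (s - 8)*(s + 1/4)^2*(s + 3/4)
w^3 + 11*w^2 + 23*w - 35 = (w - 1)*(w + 5)*(w + 7)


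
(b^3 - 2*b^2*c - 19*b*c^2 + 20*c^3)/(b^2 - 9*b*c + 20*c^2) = (b^2 + 3*b*c - 4*c^2)/(b - 4*c)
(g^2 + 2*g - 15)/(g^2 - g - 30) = (g - 3)/(g - 6)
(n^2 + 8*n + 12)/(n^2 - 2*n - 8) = (n + 6)/(n - 4)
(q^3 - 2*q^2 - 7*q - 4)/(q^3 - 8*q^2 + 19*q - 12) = (q^2 + 2*q + 1)/(q^2 - 4*q + 3)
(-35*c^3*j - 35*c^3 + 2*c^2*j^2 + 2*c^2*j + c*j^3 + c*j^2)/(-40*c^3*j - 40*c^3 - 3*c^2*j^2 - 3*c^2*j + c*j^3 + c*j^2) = (35*c^2 - 2*c*j - j^2)/(40*c^2 + 3*c*j - j^2)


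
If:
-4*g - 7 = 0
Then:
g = -7/4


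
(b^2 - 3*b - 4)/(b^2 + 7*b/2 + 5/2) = 2*(b - 4)/(2*b + 5)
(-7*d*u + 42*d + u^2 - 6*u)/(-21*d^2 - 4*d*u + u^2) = (u - 6)/(3*d + u)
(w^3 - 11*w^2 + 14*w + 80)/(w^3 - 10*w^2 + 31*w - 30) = (w^2 - 6*w - 16)/(w^2 - 5*w + 6)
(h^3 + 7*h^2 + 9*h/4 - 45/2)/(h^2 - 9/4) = (2*h^2 + 17*h + 30)/(2*h + 3)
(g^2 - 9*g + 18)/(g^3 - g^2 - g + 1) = (g^2 - 9*g + 18)/(g^3 - g^2 - g + 1)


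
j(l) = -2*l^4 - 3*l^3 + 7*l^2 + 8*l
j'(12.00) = -14944.00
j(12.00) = -45552.00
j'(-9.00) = 4985.00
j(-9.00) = -10440.00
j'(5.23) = -1309.40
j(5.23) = -1692.22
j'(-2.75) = 67.81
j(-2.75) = -21.05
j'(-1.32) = -7.76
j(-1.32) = 2.46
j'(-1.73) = -1.73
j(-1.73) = 4.73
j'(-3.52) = 196.12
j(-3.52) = -117.63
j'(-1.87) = 2.66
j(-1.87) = 4.68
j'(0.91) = 7.26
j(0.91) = 9.44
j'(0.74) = 10.19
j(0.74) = 7.94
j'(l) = -8*l^3 - 9*l^2 + 14*l + 8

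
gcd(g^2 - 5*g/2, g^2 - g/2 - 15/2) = 1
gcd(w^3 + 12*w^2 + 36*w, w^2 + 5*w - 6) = w + 6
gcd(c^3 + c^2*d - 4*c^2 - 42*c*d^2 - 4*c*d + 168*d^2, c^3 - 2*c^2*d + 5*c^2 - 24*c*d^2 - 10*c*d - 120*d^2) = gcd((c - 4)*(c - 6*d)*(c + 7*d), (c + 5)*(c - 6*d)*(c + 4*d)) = c - 6*d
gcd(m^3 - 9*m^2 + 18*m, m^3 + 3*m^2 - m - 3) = 1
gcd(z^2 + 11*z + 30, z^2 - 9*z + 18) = 1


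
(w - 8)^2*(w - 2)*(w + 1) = w^4 - 17*w^3 + 78*w^2 - 32*w - 128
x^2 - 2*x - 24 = (x - 6)*(x + 4)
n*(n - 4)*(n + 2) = n^3 - 2*n^2 - 8*n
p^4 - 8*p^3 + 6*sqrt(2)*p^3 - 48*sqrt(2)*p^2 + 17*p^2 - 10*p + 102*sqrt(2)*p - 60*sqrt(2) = (p - 5)*(p - 2)*(p - 1)*(p + 6*sqrt(2))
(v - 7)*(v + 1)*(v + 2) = v^3 - 4*v^2 - 19*v - 14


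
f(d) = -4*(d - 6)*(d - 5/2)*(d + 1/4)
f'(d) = -4*(d - 6)*(d - 5/2) - 4*(d - 6)*(d + 1/4) - 4*(d - 5/2)*(d + 1/4) = -12*d^2 + 66*d - 103/2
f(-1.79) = 205.86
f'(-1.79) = -208.09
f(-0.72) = 40.68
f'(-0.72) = -105.24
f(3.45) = 35.85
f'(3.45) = 33.37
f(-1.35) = 124.51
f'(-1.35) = -162.47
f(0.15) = -22.00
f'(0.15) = -41.87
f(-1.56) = 160.83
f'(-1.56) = -183.66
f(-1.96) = 242.83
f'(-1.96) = -226.96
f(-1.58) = 164.53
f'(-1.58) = -185.74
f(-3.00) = 544.50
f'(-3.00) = -357.50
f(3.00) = 19.50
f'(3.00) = 38.50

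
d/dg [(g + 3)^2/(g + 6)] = (g^2 + 12*g + 27)/(g^2 + 12*g + 36)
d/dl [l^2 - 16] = 2*l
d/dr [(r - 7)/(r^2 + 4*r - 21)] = (r^2 + 4*r - 2*(r - 7)*(r + 2) - 21)/(r^2 + 4*r - 21)^2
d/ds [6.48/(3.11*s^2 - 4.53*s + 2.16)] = (29.3544 - 40.3056*s)/(3.11*s^2 - 4.53*s + 2.16)^2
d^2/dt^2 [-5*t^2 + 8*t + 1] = -10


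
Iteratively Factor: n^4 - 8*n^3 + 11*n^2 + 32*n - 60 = (n + 2)*(n^3 - 10*n^2 + 31*n - 30) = (n - 5)*(n + 2)*(n^2 - 5*n + 6) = (n - 5)*(n - 2)*(n + 2)*(n - 3)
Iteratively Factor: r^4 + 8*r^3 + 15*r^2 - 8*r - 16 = (r - 1)*(r^3 + 9*r^2 + 24*r + 16) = (r - 1)*(r + 1)*(r^2 + 8*r + 16) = (r - 1)*(r + 1)*(r + 4)*(r + 4)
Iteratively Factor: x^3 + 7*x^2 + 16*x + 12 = (x + 2)*(x^2 + 5*x + 6) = (x + 2)^2*(x + 3)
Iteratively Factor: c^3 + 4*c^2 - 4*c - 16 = (c + 2)*(c^2 + 2*c - 8) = (c + 2)*(c + 4)*(c - 2)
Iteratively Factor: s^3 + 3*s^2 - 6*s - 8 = (s - 2)*(s^2 + 5*s + 4) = (s - 2)*(s + 4)*(s + 1)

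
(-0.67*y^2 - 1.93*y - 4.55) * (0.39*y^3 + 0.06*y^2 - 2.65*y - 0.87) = -0.2613*y^5 - 0.7929*y^4 - 0.1148*y^3 + 5.4244*y^2 + 13.7366*y + 3.9585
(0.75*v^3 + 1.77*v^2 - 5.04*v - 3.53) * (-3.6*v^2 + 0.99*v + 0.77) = -2.7*v^5 - 5.6295*v^4 + 20.4738*v^3 + 9.0813*v^2 - 7.3755*v - 2.7181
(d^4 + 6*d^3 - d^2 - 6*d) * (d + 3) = d^5 + 9*d^4 + 17*d^3 - 9*d^2 - 18*d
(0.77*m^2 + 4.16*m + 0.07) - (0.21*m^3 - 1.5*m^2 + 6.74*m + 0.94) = -0.21*m^3 + 2.27*m^2 - 2.58*m - 0.87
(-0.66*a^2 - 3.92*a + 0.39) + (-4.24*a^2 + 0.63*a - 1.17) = -4.9*a^2 - 3.29*a - 0.78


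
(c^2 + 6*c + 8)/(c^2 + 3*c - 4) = (c + 2)/(c - 1)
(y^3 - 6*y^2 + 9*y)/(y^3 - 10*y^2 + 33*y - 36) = y/(y - 4)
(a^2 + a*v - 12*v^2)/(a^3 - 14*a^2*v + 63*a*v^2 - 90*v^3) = (a + 4*v)/(a^2 - 11*a*v + 30*v^2)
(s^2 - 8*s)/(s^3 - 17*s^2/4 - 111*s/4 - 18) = 4*s/(4*s^2 + 15*s + 9)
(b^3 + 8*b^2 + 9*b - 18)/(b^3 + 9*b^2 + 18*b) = (b - 1)/b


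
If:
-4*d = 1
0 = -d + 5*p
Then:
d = -1/4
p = -1/20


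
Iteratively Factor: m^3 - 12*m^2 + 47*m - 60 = (m - 4)*(m^2 - 8*m + 15) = (m - 5)*(m - 4)*(m - 3)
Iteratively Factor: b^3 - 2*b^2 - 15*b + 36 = (b - 3)*(b^2 + b - 12) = (b - 3)^2*(b + 4)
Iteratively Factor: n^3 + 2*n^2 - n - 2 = (n + 1)*(n^2 + n - 2) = (n - 1)*(n + 1)*(n + 2)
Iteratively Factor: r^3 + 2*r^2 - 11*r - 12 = (r + 4)*(r^2 - 2*r - 3) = (r + 1)*(r + 4)*(r - 3)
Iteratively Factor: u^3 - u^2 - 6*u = (u)*(u^2 - u - 6) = u*(u - 3)*(u + 2)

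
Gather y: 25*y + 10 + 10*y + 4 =35*y + 14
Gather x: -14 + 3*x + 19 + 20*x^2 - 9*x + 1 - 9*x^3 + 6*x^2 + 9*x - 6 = -9*x^3 + 26*x^2 + 3*x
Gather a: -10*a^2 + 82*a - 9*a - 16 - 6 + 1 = -10*a^2 + 73*a - 21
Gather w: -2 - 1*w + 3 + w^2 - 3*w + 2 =w^2 - 4*w + 3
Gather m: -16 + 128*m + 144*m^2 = 144*m^2 + 128*m - 16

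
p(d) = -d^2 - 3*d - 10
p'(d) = -2*d - 3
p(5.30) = -53.99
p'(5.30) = -13.60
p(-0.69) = -8.41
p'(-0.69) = -1.62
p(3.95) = -37.45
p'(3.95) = -10.90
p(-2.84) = -9.55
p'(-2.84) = 2.68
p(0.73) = -12.72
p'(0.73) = -4.46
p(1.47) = -16.57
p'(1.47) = -5.94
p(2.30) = -22.19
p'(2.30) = -7.60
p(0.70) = -12.59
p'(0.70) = -4.40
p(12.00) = -190.00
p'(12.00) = -27.00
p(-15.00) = -190.00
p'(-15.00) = 27.00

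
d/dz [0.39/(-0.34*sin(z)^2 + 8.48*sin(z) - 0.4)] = (0.2652*sin(z) - 3.3072)*cos(z)/(0.34*sin(z)^2 - 8.48*sin(z) + 0.4)^2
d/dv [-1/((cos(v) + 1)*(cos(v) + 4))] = -(2*cos(v) + 5)*sin(v)/((cos(v) + 1)^2*(cos(v) + 4)^2)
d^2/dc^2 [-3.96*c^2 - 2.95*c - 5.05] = -7.92000000000000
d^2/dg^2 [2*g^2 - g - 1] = 4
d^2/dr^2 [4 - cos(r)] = cos(r)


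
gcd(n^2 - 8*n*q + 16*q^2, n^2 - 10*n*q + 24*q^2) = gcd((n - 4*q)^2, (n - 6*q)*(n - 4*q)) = -n + 4*q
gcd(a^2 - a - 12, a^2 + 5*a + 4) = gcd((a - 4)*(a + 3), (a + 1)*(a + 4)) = 1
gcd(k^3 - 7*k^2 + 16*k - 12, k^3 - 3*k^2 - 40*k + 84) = k - 2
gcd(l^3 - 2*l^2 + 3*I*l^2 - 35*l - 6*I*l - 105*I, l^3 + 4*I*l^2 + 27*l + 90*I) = l + 3*I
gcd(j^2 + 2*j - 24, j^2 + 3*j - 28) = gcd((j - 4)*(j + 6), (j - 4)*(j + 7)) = j - 4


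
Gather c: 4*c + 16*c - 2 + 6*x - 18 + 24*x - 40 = 20*c + 30*x - 60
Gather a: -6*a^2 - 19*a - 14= -6*a^2 - 19*a - 14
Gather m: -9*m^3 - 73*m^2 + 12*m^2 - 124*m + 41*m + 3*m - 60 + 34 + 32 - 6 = -9*m^3 - 61*m^2 - 80*m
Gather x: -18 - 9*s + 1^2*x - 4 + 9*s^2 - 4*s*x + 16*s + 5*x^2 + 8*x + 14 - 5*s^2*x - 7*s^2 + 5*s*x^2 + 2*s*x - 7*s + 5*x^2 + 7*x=2*s^2 + x^2*(5*s + 10) + x*(-5*s^2 - 2*s + 16) - 8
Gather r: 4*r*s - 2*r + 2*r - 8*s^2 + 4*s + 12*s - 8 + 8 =4*r*s - 8*s^2 + 16*s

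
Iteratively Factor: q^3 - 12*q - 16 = (q + 2)*(q^2 - 2*q - 8) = (q + 2)^2*(q - 4)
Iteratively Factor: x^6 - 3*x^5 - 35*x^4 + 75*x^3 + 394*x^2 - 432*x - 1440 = (x + 4)*(x^5 - 7*x^4 - 7*x^3 + 103*x^2 - 18*x - 360) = (x - 3)*(x + 4)*(x^4 - 4*x^3 - 19*x^2 + 46*x + 120) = (x - 4)*(x - 3)*(x + 4)*(x^3 - 19*x - 30) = (x - 4)*(x - 3)*(x + 2)*(x + 4)*(x^2 - 2*x - 15) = (x - 4)*(x - 3)*(x + 2)*(x + 3)*(x + 4)*(x - 5)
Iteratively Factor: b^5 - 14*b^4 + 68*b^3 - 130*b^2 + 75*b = (b)*(b^4 - 14*b^3 + 68*b^2 - 130*b + 75) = b*(b - 1)*(b^3 - 13*b^2 + 55*b - 75) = b*(b - 5)*(b - 1)*(b^2 - 8*b + 15) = b*(b - 5)^2*(b - 1)*(b - 3)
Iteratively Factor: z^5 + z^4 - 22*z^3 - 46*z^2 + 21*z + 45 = (z - 5)*(z^4 + 6*z^3 + 8*z^2 - 6*z - 9) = (z - 5)*(z - 1)*(z^3 + 7*z^2 + 15*z + 9) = (z - 5)*(z - 1)*(z + 1)*(z^2 + 6*z + 9) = (z - 5)*(z - 1)*(z + 1)*(z + 3)*(z + 3)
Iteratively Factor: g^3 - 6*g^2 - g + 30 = (g - 3)*(g^2 - 3*g - 10) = (g - 5)*(g - 3)*(g + 2)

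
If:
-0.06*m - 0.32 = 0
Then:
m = -5.33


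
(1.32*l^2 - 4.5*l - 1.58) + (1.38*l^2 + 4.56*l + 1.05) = 2.7*l^2 + 0.0599999999999996*l - 0.53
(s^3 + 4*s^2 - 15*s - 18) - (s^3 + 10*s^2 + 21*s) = -6*s^2 - 36*s - 18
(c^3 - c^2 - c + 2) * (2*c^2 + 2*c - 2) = 2*c^5 - 6*c^3 + 4*c^2 + 6*c - 4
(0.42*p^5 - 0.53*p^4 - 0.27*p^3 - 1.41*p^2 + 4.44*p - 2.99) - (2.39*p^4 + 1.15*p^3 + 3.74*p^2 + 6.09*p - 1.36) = 0.42*p^5 - 2.92*p^4 - 1.42*p^3 - 5.15*p^2 - 1.65*p - 1.63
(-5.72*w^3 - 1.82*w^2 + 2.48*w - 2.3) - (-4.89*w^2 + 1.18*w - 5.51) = -5.72*w^3 + 3.07*w^2 + 1.3*w + 3.21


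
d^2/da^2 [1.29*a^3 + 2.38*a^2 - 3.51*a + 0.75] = 7.74*a + 4.76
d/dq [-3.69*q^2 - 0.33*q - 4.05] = -7.38*q - 0.33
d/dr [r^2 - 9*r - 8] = 2*r - 9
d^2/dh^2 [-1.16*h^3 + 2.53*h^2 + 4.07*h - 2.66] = 5.06 - 6.96*h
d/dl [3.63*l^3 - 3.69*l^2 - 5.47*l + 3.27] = 10.89*l^2 - 7.38*l - 5.47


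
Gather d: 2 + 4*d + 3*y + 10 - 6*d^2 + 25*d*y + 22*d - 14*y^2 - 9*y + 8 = -6*d^2 + d*(25*y + 26) - 14*y^2 - 6*y + 20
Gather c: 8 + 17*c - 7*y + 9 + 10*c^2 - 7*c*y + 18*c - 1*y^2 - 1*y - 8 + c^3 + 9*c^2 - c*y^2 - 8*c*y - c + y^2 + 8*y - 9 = c^3 + 19*c^2 + c*(-y^2 - 15*y + 34)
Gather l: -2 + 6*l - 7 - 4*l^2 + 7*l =-4*l^2 + 13*l - 9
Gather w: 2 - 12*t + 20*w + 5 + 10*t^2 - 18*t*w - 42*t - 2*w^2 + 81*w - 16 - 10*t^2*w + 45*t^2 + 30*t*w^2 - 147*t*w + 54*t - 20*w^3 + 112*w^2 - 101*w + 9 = 55*t^2 - 20*w^3 + w^2*(30*t + 110) + w*(-10*t^2 - 165*t)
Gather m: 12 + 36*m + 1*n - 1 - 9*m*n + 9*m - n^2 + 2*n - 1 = m*(45 - 9*n) - n^2 + 3*n + 10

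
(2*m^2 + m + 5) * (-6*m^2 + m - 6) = -12*m^4 - 4*m^3 - 41*m^2 - m - 30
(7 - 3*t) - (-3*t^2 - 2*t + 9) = 3*t^2 - t - 2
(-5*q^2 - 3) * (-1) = 5*q^2 + 3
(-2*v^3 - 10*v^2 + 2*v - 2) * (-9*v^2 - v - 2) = 18*v^5 + 92*v^4 - 4*v^3 + 36*v^2 - 2*v + 4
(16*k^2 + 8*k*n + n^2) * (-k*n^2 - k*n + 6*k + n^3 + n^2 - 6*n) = -16*k^3*n^2 - 16*k^3*n + 96*k^3 + 8*k^2*n^3 + 8*k^2*n^2 - 48*k^2*n + 7*k*n^4 + 7*k*n^3 - 42*k*n^2 + n^5 + n^4 - 6*n^3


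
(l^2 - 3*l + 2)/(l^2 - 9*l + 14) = (l - 1)/(l - 7)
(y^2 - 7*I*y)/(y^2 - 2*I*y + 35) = y/(y + 5*I)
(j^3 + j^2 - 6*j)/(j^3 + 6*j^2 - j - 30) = j/(j + 5)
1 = 1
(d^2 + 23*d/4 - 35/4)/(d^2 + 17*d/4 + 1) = (4*d^2 + 23*d - 35)/(4*d^2 + 17*d + 4)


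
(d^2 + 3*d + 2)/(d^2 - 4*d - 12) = (d + 1)/(d - 6)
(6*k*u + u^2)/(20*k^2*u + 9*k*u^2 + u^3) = (6*k + u)/(20*k^2 + 9*k*u + u^2)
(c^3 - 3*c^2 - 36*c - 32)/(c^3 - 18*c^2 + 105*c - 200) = (c^2 + 5*c + 4)/(c^2 - 10*c + 25)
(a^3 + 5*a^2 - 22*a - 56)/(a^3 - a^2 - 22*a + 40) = (a^2 + 9*a + 14)/(a^2 + 3*a - 10)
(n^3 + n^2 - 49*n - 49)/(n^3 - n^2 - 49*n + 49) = (n + 1)/(n - 1)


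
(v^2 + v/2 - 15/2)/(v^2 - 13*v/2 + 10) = (v + 3)/(v - 4)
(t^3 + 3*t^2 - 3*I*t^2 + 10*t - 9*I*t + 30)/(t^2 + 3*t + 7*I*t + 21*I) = (t^2 - 3*I*t + 10)/(t + 7*I)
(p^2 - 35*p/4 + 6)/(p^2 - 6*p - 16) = (p - 3/4)/(p + 2)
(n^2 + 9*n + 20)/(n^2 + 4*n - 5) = (n + 4)/(n - 1)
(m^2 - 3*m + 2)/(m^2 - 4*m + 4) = (m - 1)/(m - 2)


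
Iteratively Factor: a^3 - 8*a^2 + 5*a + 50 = (a + 2)*(a^2 - 10*a + 25) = (a - 5)*(a + 2)*(a - 5)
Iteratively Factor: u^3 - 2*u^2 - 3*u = (u)*(u^2 - 2*u - 3) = u*(u - 3)*(u + 1)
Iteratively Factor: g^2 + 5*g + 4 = (g + 1)*(g + 4)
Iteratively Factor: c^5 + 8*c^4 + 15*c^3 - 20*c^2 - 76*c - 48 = (c + 2)*(c^4 + 6*c^3 + 3*c^2 - 26*c - 24) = (c + 1)*(c + 2)*(c^3 + 5*c^2 - 2*c - 24) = (c + 1)*(c + 2)*(c + 3)*(c^2 + 2*c - 8) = (c - 2)*(c + 1)*(c + 2)*(c + 3)*(c + 4)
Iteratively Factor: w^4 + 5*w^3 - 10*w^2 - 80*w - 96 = (w + 3)*(w^3 + 2*w^2 - 16*w - 32) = (w - 4)*(w + 3)*(w^2 + 6*w + 8) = (w - 4)*(w + 2)*(w + 3)*(w + 4)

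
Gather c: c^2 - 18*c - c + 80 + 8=c^2 - 19*c + 88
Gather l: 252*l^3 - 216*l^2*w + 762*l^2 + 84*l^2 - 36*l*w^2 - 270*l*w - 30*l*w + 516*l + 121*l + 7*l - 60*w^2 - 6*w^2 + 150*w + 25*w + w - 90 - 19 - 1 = 252*l^3 + l^2*(846 - 216*w) + l*(-36*w^2 - 300*w + 644) - 66*w^2 + 176*w - 110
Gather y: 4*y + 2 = 4*y + 2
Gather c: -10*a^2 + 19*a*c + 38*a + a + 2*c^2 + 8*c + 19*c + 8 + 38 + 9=-10*a^2 + 39*a + 2*c^2 + c*(19*a + 27) + 55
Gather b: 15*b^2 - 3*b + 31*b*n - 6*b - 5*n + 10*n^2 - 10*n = 15*b^2 + b*(31*n - 9) + 10*n^2 - 15*n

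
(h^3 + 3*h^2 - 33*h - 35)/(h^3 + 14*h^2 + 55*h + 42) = (h - 5)/(h + 6)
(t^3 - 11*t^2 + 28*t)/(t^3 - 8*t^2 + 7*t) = (t - 4)/(t - 1)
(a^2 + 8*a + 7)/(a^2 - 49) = (a + 1)/(a - 7)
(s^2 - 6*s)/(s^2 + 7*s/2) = 2*(s - 6)/(2*s + 7)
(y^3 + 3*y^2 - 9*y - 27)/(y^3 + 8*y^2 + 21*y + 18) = (y - 3)/(y + 2)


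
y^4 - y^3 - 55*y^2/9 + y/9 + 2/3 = (y - 3)*(y - 1/3)*(y + 1/3)*(y + 2)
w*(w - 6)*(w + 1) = w^3 - 5*w^2 - 6*w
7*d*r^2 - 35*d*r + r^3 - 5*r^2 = r*(7*d + r)*(r - 5)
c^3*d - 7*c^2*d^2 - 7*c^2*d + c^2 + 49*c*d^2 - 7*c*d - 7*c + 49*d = (c - 7)*(c - 7*d)*(c*d + 1)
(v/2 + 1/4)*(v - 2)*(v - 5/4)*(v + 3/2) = v^4/2 - 5*v^3/8 - 13*v^2/8 + 41*v/32 + 15/16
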